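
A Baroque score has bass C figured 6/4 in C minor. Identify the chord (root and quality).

The figures 6/4 indicate a triad in second inversion.
In second inversion the root lies a fourth above the bass: a fourth above C in C minor is F.
The chord tones are C, F, Ab, giving F minor.

F minor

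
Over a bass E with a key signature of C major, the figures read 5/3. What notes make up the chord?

A third above E in this key is G.
A fifth above E in this key is B.
Together with the bass E, this spells E minor in root position.

E, G, B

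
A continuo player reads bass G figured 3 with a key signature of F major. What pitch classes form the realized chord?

The written figures 3 are shorthand for 5/3: the 5 is implied.
A third above G in this key is Bb.
A fifth above G in this key is D.
Together with the bass G, this spells G minor in root position.

G, Bb, D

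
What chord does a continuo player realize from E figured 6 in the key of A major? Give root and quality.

The figures 6 indicate a triad in first inversion.
In first inversion the root lies a sixth above the bass: a sixth above E in A major is C#.
The chord tones are E, G#, C#, giving C# minor.

C# minor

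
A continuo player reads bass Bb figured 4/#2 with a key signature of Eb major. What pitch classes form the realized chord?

The written figures 4/#2 are shorthand for 6/4/2: the 6 is implied.
A second above Bb in this key is C, raised to C# by the sharp.
A fourth above Bb in this key is Eb.
A sixth above Bb in this key is G.

Bb, C#, Eb, G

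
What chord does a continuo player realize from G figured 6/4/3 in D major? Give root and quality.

The figures 6/4/3 indicate a seventh chord in second inversion.
In second inversion the root lies a fourth above the bass: a fourth above G in D major is C#.
The chord tones are G, B, C#, E, giving C# half-diminished seventh.

C# half-diminished seventh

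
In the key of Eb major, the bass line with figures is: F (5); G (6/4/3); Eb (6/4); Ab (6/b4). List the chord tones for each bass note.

F, Ab, C | G, Bb, C, Eb | Eb, Ab, C | Ab, Db, F

F (5/3): F, Ab, C.
G (6/4/3): G, Bb, C, Eb.
Eb (6/4): Eb, Ab, C.
Ab (6/b4): Ab, Db, F.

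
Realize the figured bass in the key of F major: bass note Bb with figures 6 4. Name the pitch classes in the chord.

Bb, E, G

A fourth above Bb in this key is E.
A sixth above Bb in this key is G.
Together with the bass Bb, this spells E diminished in second inversion.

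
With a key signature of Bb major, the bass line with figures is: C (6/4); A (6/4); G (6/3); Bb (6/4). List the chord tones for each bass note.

C (6/4): C, F, A.
A (6/4): A, D, F.
G (6/3): G, Bb, Eb.
Bb (6/4): Bb, Eb, G.

C, F, A | A, D, F | G, Bb, Eb | Bb, Eb, G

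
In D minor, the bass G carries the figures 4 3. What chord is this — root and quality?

C dominant seventh

The figures 4 3 indicate a seventh chord in second inversion.
In second inversion the root lies a fourth above the bass: a fourth above G in D minor is C.
The chord tones are G, Bb, C, E, giving C dominant seventh.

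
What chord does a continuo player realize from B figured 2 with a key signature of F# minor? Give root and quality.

The figures 2 indicate a seventh chord in third inversion.
In third inversion the root lies a second above the bass: a second above B in F# minor is C#.
The chord tones are B, C#, E, G#, giving C# minor seventh.

C# minor seventh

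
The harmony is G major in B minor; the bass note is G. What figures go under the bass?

G is the root of G major, so the chord is in root position.
A triad in root position is figured 5/3, conventionally abbreviated (no figures — root-position triad).

no figures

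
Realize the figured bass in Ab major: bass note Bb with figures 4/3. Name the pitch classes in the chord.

The written figures 4/3 are shorthand for 6/4/3: the 6 is implied.
A third above Bb in this key is Db.
A fourth above Bb in this key is Eb.
A sixth above Bb in this key is G.
Together with the bass Bb, this spells Eb dominant seventh in second inversion.

Bb, Db, Eb, G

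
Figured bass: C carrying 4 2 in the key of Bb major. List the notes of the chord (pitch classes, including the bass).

The written figures 4 2 are shorthand for 6/4/2: the 6 is implied.
A second above C in this key is D.
A fourth above C in this key is F.
A sixth above C in this key is A.
Together with the bass C, this spells D minor seventh in third inversion.

C, D, F, A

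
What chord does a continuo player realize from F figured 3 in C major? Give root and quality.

F major

The figures 3 indicate a triad in root position.
In root position the bass is the root, so the root is F.
The chord tones are F, A, C, giving F major.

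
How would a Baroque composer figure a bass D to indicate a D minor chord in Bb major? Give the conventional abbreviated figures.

no figures

D is the root of D minor, so the chord is in root position.
A triad in root position is figured 5/3, conventionally abbreviated (no figures — root-position triad).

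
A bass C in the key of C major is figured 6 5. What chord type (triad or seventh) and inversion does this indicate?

seventh chord, first inversion

6 5 is shorthand for 6/5/3.
Intervals of 6/5/3 above the bass form a seventh chord; the bass is the third, so this is first inversion.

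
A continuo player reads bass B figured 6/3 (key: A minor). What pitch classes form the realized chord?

A third above B in this key is D.
A sixth above B in this key is G.
Together with the bass B, this spells G major in first inversion.

B, D, G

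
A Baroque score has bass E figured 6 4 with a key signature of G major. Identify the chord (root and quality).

A minor

The figures 6 4 indicate a triad in second inversion.
In second inversion the root lies a fourth above the bass: a fourth above E in G major is A.
The chord tones are E, A, C, giving A minor.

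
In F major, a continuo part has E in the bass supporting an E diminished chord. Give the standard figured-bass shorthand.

E is the root of E diminished, so the chord is in root position.
A triad in root position is figured 5/3, conventionally abbreviated (no figures — root-position triad).

no figures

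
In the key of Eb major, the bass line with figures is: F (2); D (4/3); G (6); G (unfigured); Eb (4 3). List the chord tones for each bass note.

F, G, Bb, D | D, F, G, Bb | G, Bb, Eb | G, Bb, D | Eb, G, Ab, C

F (6/4/2): F, G, Bb, D.
D (6/4/3): D, F, G, Bb.
G (6/3): G, Bb, Eb.
G (5/3): G, Bb, D.
Eb (6/4/3): Eb, G, Ab, C.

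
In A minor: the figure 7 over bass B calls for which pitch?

Counting 6 letter steps above B lands on A; in A minor, that letter is A.

A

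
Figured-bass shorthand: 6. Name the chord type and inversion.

triad, first inversion

6 is shorthand for 6/3.
Intervals of 6/3 above the bass form a triad; the bass is the third, so this is first inversion.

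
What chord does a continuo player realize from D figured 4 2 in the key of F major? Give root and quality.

The figures 4 2 indicate a seventh chord in third inversion.
In third inversion the root lies a second above the bass: a second above D in F major is E.
The chord tones are D, E, G, Bb, giving E half-diminished seventh.

E half-diminished seventh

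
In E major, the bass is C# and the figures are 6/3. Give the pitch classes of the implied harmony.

C#, E, A

A third above C# in this key is E.
A sixth above C# in this key is A.
Together with the bass C#, this spells A major in first inversion.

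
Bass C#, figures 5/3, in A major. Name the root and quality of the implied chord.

The figures 5/3 indicate a triad in root position.
In root position the bass is the root, so the root is C#.
The chord tones are C#, E, G#, giving C# minor.

C# minor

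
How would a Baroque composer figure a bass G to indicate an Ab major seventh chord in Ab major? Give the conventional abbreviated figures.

G is the seventh of Ab major seventh, so the chord is in third inversion.
A seventh chord in third inversion is figured 6/4/2, conventionally abbreviated 4/2.

4/2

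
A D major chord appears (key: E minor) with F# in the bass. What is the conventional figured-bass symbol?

6

F# is the third of D major, so the chord is in first inversion.
A triad in first inversion is figured 6/3, conventionally abbreviated 6.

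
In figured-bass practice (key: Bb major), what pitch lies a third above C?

Eb

Counting 2 letter steps above C lands on E; in Bb major, that letter is Eb.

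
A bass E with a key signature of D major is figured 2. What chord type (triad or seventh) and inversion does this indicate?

seventh chord, third inversion

2 is shorthand for 6/4/2.
Intervals of 6/4/2 above the bass form a seventh chord; the bass is the seventh, so this is third inversion.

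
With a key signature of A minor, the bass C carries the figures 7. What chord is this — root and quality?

The figures 7 indicate a seventh chord in root position.
In root position the bass is the root, so the root is C.
The chord tones are C, E, G, B, giving C major seventh.

C major seventh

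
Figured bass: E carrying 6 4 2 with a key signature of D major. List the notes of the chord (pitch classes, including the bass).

A second above E in this key is F#.
A fourth above E in this key is A.
A sixth above E in this key is C#.
Together with the bass E, this spells F# minor seventh in third inversion.

E, F#, A, C#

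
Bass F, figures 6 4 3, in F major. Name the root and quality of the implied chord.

Bb major seventh

The figures 6 4 3 indicate a seventh chord in second inversion.
In second inversion the root lies a fourth above the bass: a fourth above F in F major is Bb.
The chord tones are F, A, Bb, D, giving Bb major seventh.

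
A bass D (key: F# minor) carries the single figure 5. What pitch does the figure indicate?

Counting 4 letter steps above D lands on A; in F# minor, that letter is A.

A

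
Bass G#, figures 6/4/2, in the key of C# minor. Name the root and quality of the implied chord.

The figures 6/4/2 indicate a seventh chord in third inversion.
In third inversion the root lies a second above the bass: a second above G# in C# minor is A.
The chord tones are G#, A, C#, E, giving A major seventh.

A major seventh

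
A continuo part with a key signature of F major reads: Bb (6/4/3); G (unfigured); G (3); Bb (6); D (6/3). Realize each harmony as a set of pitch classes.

Bb (6/4/3): Bb, D, E, G.
G (5/3): G, Bb, D.
G (5/3): G, Bb, D.
Bb (6/3): Bb, D, G.
D (6/3): D, F, Bb.

Bb, D, E, G | G, Bb, D | G, Bb, D | Bb, D, G | D, F, Bb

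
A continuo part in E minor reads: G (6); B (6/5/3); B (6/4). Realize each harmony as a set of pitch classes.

G, B, E | B, D, F#, G | B, E, G

G (6/3): G, B, E.
B (6/5/3): B, D, F#, G.
B (6/4): B, E, G.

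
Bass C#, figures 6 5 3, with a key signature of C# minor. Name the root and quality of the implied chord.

A major seventh

The figures 6 5 3 indicate a seventh chord in first inversion.
In first inversion the root lies a sixth above the bass: a sixth above C# in C# minor is A.
The chord tones are C#, E, G#, A, giving A major seventh.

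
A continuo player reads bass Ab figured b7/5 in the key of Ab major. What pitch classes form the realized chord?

Ab, C, Eb, Gb

The written figures b7/5 are shorthand for 7/5/3: the 3 is implied.
A third above Ab in this key is C.
A fifth above Ab in this key is Eb.
A seventh above Ab in this key is G, lowered to Gb by the flat.
Together with the bass Ab, this spells Ab dominant seventh in root position.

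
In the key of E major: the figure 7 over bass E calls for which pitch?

D#

Counting 6 letter steps above E lands on D; in E major, that letter is D#.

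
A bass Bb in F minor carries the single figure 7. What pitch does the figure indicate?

Ab

Counting 6 letter steps above Bb lands on A; in F minor, that letter is Ab.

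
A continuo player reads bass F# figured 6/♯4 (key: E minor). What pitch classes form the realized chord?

A fourth above F# in this key is B, raised to B# by the sharp.
A sixth above F# in this key is D.

F#, B#, D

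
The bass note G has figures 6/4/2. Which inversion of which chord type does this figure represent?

Intervals of 6/4/2 above the bass form a seventh chord; the bass is the seventh, so this is third inversion.

seventh chord, third inversion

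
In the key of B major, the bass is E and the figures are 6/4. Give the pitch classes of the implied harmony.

E, A#, C#

A fourth above E in this key is A#.
A sixth above E in this key is C#.
Together with the bass E, this spells A# diminished in second inversion.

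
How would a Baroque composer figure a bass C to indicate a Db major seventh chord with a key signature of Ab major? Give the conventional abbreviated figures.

4/2

C is the seventh of Db major seventh, so the chord is in third inversion.
A seventh chord in third inversion is figured 6/4/2, conventionally abbreviated 4/2.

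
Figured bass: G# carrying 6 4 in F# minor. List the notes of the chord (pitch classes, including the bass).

G#, C#, E

A fourth above G# in this key is C#.
A sixth above G# in this key is E.
Together with the bass G#, this spells C# minor in second inversion.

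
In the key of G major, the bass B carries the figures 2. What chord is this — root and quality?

C major seventh

The figures 2 indicate a seventh chord in third inversion.
In third inversion the root lies a second above the bass: a second above B in G major is C.
The chord tones are B, C, E, G, giving C major seventh.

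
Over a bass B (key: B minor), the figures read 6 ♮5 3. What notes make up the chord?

A third above B in this key is D.
A fifth above B in this key is F#, made natural (F) by the ♮ figure.
A sixth above B in this key is G.
Together with the bass B, this spells G dominant seventh in first inversion.

B, D, F, G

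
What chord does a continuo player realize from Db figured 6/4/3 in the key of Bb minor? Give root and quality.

Gb major seventh

The figures 6/4/3 indicate a seventh chord in second inversion.
In second inversion the root lies a fourth above the bass: a fourth above Db in Bb minor is Gb.
The chord tones are Db, F, Gb, Bb, giving Gb major seventh.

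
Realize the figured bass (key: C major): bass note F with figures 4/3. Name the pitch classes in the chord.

F, A, B, D

The written figures 4/3 are shorthand for 6/4/3: the 6 is implied.
A third above F in this key is A.
A fourth above F in this key is B.
A sixth above F in this key is D.
Together with the bass F, this spells B half-diminished seventh in second inversion.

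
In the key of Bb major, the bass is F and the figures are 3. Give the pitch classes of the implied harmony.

The written figures 3 are shorthand for 5/3: the 5 is implied.
A third above F in this key is A.
A fifth above F in this key is C.
Together with the bass F, this spells F major in root position.

F, A, C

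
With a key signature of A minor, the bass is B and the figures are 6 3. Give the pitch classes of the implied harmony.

B, D, G

A third above B in this key is D.
A sixth above B in this key is G.
Together with the bass B, this spells G major in first inversion.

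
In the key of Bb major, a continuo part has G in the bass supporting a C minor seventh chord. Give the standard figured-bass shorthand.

G is the fifth of C minor seventh, so the chord is in second inversion.
A seventh chord in second inversion is figured 6/4/3, conventionally abbreviated 4/3.

4/3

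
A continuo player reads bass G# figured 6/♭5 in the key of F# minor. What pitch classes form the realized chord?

The written figures 6/♭5 are shorthand for 6/5/3: the 3 is implied.
A third above G# in this key is B.
A fifth above G# in this key is D, lowered to Db by the flat.
A sixth above G# in this key is E.

G#, B, Db, E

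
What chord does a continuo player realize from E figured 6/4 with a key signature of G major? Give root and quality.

The figures 6/4 indicate a triad in second inversion.
In second inversion the root lies a fourth above the bass: a fourth above E in G major is A.
The chord tones are E, A, C, giving A minor.

A minor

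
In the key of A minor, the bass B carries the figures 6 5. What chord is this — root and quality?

The figures 6 5 indicate a seventh chord in first inversion.
In first inversion the root lies a sixth above the bass: a sixth above B in A minor is G.
The chord tones are B, D, F, G, giving G dominant seventh.

G dominant seventh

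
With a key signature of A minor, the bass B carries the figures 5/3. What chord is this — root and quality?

The figures 5/3 indicate a triad in root position.
In root position the bass is the root, so the root is B.
The chord tones are B, D, F, giving B diminished.

B diminished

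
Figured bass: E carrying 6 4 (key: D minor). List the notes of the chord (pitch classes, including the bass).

A fourth above E in this key is A.
A sixth above E in this key is C.
Together with the bass E, this spells A minor in second inversion.

E, A, C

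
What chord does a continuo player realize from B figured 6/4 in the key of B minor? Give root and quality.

E minor

The figures 6/4 indicate a triad in second inversion.
In second inversion the root lies a fourth above the bass: a fourth above B in B minor is E.
The chord tones are B, E, G, giving E minor.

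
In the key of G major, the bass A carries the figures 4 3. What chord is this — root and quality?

D dominant seventh

The figures 4 3 indicate a seventh chord in second inversion.
In second inversion the root lies a fourth above the bass: a fourth above A in G major is D.
The chord tones are A, C, D, F#, giving D dominant seventh.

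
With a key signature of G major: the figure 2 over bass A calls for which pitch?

B

Counting 1 letter step above A lands on B; in G major, that letter is B.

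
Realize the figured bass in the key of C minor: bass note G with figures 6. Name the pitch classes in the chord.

The written figures 6 are shorthand for 6/3: the 3 is implied.
A third above G in this key is Bb.
A sixth above G in this key is Eb.
Together with the bass G, this spells Eb major in first inversion.

G, Bb, Eb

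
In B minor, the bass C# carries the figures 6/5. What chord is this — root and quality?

The figures 6/5 indicate a seventh chord in first inversion.
In first inversion the root lies a sixth above the bass: a sixth above C# in B minor is A.
The chord tones are C#, E, G, A, giving A dominant seventh.

A dominant seventh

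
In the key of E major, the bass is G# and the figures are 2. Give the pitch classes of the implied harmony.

G#, A, C#, E

The written figures 2 are shorthand for 6/4/2: the 6/4 are implied.
A second above G# in this key is A.
A fourth above G# in this key is C#.
A sixth above G# in this key is E.
Together with the bass G#, this spells A major seventh in third inversion.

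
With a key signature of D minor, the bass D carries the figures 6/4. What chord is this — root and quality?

The figures 6/4 indicate a triad in second inversion.
In second inversion the root lies a fourth above the bass: a fourth above D in D minor is G.
The chord tones are D, G, Bb, giving G minor.

G minor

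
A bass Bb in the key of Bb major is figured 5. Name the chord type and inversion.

triad, root position

5 is shorthand for 5/3.
Intervals of 5/3 above the bass form a triad; the bass is the root, so this is root position.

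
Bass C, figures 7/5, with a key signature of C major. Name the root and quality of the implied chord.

The figures 7/5 indicate a seventh chord in root position.
In root position the bass is the root, so the root is C.
The chord tones are C, E, G, B, giving C major seventh.

C major seventh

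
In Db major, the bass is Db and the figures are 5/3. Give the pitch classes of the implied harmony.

A third above Db in this key is F.
A fifth above Db in this key is Ab.
Together with the bass Db, this spells Db major in root position.

Db, F, Ab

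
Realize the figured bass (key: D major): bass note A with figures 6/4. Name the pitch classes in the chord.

A fourth above A in this key is D.
A sixth above A in this key is F#.
Together with the bass A, this spells D major in second inversion.

A, D, F#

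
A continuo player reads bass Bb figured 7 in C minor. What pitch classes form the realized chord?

The written figures 7 are shorthand for 7/5/3: the 5/3 are implied.
A third above Bb in this key is D.
A fifth above Bb in this key is F.
A seventh above Bb in this key is Ab.
Together with the bass Bb, this spells Bb dominant seventh in root position.

Bb, D, F, Ab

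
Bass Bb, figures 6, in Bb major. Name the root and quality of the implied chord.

G minor

The figures 6 indicate a triad in first inversion.
In first inversion the root lies a sixth above the bass: a sixth above Bb in Bb major is G.
The chord tones are Bb, D, G, giving G minor.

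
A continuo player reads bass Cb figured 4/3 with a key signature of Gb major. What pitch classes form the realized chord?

Cb, Eb, F, Ab

The written figures 4/3 are shorthand for 6/4/3: the 6 is implied.
A third above Cb in this key is Eb.
A fourth above Cb in this key is F.
A sixth above Cb in this key is Ab.
Together with the bass Cb, this spells F half-diminished seventh in second inversion.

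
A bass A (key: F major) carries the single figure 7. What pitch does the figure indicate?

G

Counting 6 letter steps above A lands on G; in F major, that letter is G.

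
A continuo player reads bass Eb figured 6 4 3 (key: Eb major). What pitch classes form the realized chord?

Eb, G, Ab, C

A third above Eb in this key is G.
A fourth above Eb in this key is Ab.
A sixth above Eb in this key is C.
Together with the bass Eb, this spells Ab major seventh in second inversion.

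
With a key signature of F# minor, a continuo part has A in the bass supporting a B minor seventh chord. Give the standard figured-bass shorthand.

A is the seventh of B minor seventh, so the chord is in third inversion.
A seventh chord in third inversion is figured 6/4/2, conventionally abbreviated 4/2.

4/2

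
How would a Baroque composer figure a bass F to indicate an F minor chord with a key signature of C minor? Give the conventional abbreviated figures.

no figures

F is the root of F minor, so the chord is in root position.
A triad in root position is figured 5/3, conventionally abbreviated (no figures — root-position triad).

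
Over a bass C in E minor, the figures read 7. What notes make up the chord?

C, E, G, B

The written figures 7 are shorthand for 7/5/3: the 5/3 are implied.
A third above C in this key is E.
A fifth above C in this key is G.
A seventh above C in this key is B.
Together with the bass C, this spells C major seventh in root position.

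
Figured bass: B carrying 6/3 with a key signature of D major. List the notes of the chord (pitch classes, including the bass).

A third above B in this key is D.
A sixth above B in this key is G.
Together with the bass B, this spells G major in first inversion.

B, D, G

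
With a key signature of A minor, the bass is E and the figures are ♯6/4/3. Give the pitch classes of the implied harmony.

E, G, A, C#

A third above E in this key is G.
A fourth above E in this key is A.
A sixth above E in this key is C, raised to C# by the sharp.
Together with the bass E, this spells A dominant seventh in second inversion.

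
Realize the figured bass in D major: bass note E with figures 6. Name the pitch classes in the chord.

E, G, C#

The written figures 6 are shorthand for 6/3: the 3 is implied.
A third above E in this key is G.
A sixth above E in this key is C#.
Together with the bass E, this spells C# diminished in first inversion.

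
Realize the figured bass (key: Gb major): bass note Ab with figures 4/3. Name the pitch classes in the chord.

Ab, Cb, Db, F

The written figures 4/3 are shorthand for 6/4/3: the 6 is implied.
A third above Ab in this key is Cb.
A fourth above Ab in this key is Db.
A sixth above Ab in this key is F.
Together with the bass Ab, this spells Db dominant seventh in second inversion.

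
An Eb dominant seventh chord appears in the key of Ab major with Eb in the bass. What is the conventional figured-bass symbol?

Eb is the root of Eb dominant seventh, so the chord is in root position.
A seventh chord in root position is figured 7/5/3, conventionally abbreviated 7.

7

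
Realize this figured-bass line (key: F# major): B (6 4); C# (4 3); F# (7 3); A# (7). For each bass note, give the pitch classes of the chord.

B, E#, G# | C#, E#, F#, A# | F#, A#, C#, E# | A#, C#, E#, G#

B (6/4): B, E#, G#.
C# (6/4/3): C#, E#, F#, A#.
F# (7/5/3): F#, A#, C#, E#.
A# (7/5/3): A#, C#, E#, G#.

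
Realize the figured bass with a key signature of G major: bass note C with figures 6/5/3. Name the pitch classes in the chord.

A third above C in this key is E.
A fifth above C in this key is G.
A sixth above C in this key is A.
Together with the bass C, this spells A minor seventh in first inversion.

C, E, G, A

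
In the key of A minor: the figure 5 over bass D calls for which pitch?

Counting 4 letter steps above D lands on A; in A minor, that letter is A.

A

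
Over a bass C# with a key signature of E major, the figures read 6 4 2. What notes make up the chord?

C#, D#, F#, A

A second above C# in this key is D#.
A fourth above C# in this key is F#.
A sixth above C# in this key is A.
Together with the bass C#, this spells D# half-diminished seventh in third inversion.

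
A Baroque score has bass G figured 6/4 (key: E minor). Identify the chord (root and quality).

The figures 6/4 indicate a triad in second inversion.
In second inversion the root lies a fourth above the bass: a fourth above G in E minor is C.
The chord tones are G, C, E, giving C major.

C major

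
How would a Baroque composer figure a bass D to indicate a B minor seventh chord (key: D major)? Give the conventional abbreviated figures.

D is the third of B minor seventh, so the chord is in first inversion.
A seventh chord in first inversion is figured 6/5/3, conventionally abbreviated 6/5.

6/5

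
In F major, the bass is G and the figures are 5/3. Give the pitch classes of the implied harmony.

G, Bb, D

A third above G in this key is Bb.
A fifth above G in this key is D.
Together with the bass G, this spells G minor in root position.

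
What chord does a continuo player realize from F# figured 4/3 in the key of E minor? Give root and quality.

B minor seventh

The figures 4/3 indicate a seventh chord in second inversion.
In second inversion the root lies a fourth above the bass: a fourth above F# in E minor is B.
The chord tones are F#, A, B, D, giving B minor seventh.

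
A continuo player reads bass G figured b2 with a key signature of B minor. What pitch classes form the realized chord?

G, Ab, C#, E

The written figures b2 are shorthand for 6/4/2: the 6/4 are implied.
A second above G in this key is A, lowered to Ab by the flat.
A fourth above G in this key is C#.
A sixth above G in this key is E.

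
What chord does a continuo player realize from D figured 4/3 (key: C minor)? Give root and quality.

G minor seventh

The figures 4/3 indicate a seventh chord in second inversion.
In second inversion the root lies a fourth above the bass: a fourth above D in C minor is G.
The chord tones are D, F, G, Bb, giving G minor seventh.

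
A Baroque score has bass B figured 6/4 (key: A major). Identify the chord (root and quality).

The figures 6/4 indicate a triad in second inversion.
In second inversion the root lies a fourth above the bass: a fourth above B in A major is E.
The chord tones are B, E, G#, giving E major.

E major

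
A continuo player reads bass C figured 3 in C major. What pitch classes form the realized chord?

C, E, G

The written figures 3 are shorthand for 5/3: the 5 is implied.
A third above C in this key is E.
A fifth above C in this key is G.
Together with the bass C, this spells C major in root position.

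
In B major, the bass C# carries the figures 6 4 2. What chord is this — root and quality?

The figures 6 4 2 indicate a seventh chord in third inversion.
In third inversion the root lies a second above the bass: a second above C# in B major is D#.
The chord tones are C#, D#, F#, A#, giving D# minor seventh.

D# minor seventh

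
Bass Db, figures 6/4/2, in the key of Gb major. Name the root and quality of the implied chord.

The figures 6/4/2 indicate a seventh chord in third inversion.
In third inversion the root lies a second above the bass: a second above Db in Gb major is Eb.
The chord tones are Db, Eb, Gb, Bb, giving Eb minor seventh.

Eb minor seventh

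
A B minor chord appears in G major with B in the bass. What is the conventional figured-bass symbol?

B is the root of B minor, so the chord is in root position.
A triad in root position is figured 5/3, conventionally abbreviated (no figures — root-position triad).

no figures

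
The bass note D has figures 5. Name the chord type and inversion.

5 is shorthand for 5/3.
Intervals of 5/3 above the bass form a triad; the bass is the root, so this is root position.

triad, root position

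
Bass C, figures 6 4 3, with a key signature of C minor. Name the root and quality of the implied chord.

The figures 6 4 3 indicate a seventh chord in second inversion.
In second inversion the root lies a fourth above the bass: a fourth above C in C minor is F.
The chord tones are C, Eb, F, Ab, giving F minor seventh.

F minor seventh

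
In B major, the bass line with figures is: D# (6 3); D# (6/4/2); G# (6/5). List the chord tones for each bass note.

D#, F#, B | D#, E, G#, B | G#, B, D#, E

D# (6/3): D#, F#, B.
D# (6/4/2): D#, E, G#, B.
G# (6/5/3): G#, B, D#, E.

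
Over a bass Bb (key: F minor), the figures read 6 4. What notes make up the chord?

Bb, Eb, G

A fourth above Bb in this key is Eb.
A sixth above Bb in this key is G.
Together with the bass Bb, this spells Eb major in second inversion.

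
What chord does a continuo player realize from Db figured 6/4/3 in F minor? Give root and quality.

G half-diminished seventh

The figures 6/4/3 indicate a seventh chord in second inversion.
In second inversion the root lies a fourth above the bass: a fourth above Db in F minor is G.
The chord tones are Db, F, G, Bb, giving G half-diminished seventh.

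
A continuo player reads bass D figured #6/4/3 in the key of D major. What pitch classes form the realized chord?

D, F#, G, B#

A third above D in this key is F#.
A fourth above D in this key is G.
A sixth above D in this key is B, raised to B# by the sharp.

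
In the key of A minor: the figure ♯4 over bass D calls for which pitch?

Counting 3 letter steps above D lands on G; in A minor, that letter is G.
The #4 figure raises it a semitone, giving G#.

G#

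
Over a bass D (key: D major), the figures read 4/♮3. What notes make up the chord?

The written figures 4/♮3 are shorthand for 6/4/3: the 6 is implied.
A third above D in this key is F#, made natural (F) by the ♮ figure.
A fourth above D in this key is G.
A sixth above D in this key is B.
Together with the bass D, this spells G dominant seventh in second inversion.

D, F, G, B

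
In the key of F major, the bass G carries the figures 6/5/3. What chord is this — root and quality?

The figures 6/5/3 indicate a seventh chord in first inversion.
In first inversion the root lies a sixth above the bass: a sixth above G in F major is E.
The chord tones are G, Bb, D, E, giving E half-diminished seventh.

E half-diminished seventh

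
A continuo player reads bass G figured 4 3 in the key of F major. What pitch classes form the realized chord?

The written figures 4 3 are shorthand for 6/4/3: the 6 is implied.
A third above G in this key is Bb.
A fourth above G in this key is C.
A sixth above G in this key is E.
Together with the bass G, this spells C dominant seventh in second inversion.

G, Bb, C, E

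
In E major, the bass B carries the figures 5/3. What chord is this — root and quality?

B major

The figures 5/3 indicate a triad in root position.
In root position the bass is the root, so the root is B.
The chord tones are B, D#, F#, giving B major.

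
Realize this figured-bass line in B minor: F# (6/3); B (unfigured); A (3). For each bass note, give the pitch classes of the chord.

F# (6/3): F#, A, D.
B (5/3): B, D, F#.
A (5/3): A, C#, E.

F#, A, D | B, D, F# | A, C#, E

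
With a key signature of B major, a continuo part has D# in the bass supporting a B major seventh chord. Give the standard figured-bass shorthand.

6/5

D# is the third of B major seventh, so the chord is in first inversion.
A seventh chord in first inversion is figured 6/5/3, conventionally abbreviated 6/5.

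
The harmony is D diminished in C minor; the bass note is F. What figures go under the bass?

F is the third of D diminished, so the chord is in first inversion.
A triad in first inversion is figured 6/3, conventionally abbreviated 6.

6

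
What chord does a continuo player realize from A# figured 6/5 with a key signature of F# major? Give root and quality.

F# major seventh

The figures 6/5 indicate a seventh chord in first inversion.
In first inversion the root lies a sixth above the bass: a sixth above A# in F# major is F#.
The chord tones are A#, C#, E#, F#, giving F# major seventh.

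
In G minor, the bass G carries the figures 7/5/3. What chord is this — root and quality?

G minor seventh

The figures 7/5/3 indicate a seventh chord in root position.
In root position the bass is the root, so the root is G.
The chord tones are G, Bb, D, F, giving G minor seventh.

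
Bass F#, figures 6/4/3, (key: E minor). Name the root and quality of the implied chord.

B minor seventh

The figures 6/4/3 indicate a seventh chord in second inversion.
In second inversion the root lies a fourth above the bass: a fourth above F# in E minor is B.
The chord tones are F#, A, B, D, giving B minor seventh.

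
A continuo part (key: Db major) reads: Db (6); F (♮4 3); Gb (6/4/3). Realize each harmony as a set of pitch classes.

Db, F, Bb | F, Ab, B, Db | Gb, Bb, C, Eb

Db (6/3): Db, F, Bb.
F (6/♮4/3): F, Ab, B, Db.
Gb (6/4/3): Gb, Bb, C, Eb.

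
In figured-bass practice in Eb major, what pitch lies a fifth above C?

G

Counting 4 letter steps above C lands on G; in Eb major, that letter is G.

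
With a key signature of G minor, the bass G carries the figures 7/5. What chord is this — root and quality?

G minor seventh

The figures 7/5 indicate a seventh chord in root position.
In root position the bass is the root, so the root is G.
The chord tones are G, Bb, D, F, giving G minor seventh.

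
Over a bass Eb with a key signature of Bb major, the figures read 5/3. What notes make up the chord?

A third above Eb in this key is G.
A fifth above Eb in this key is Bb.
Together with the bass Eb, this spells Eb major in root position.

Eb, G, Bb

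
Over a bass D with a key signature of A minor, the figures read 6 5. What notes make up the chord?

D, F, A, B

The written figures 6 5 are shorthand for 6/5/3: the 3 is implied.
A third above D in this key is F.
A fifth above D in this key is A.
A sixth above D in this key is B.
Together with the bass D, this spells B half-diminished seventh in first inversion.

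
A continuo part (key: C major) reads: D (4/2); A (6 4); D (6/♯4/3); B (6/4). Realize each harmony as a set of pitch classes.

D, E, G, B | A, D, F | D, F, G#, B | B, E, G

D (6/4/2): D, E, G, B.
A (6/4): A, D, F.
D (6/#4/3): D, F, G#, B.
B (6/4): B, E, G.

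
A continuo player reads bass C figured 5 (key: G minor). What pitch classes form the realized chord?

The written figures 5 are shorthand for 5/3: the 3 is implied.
A third above C in this key is Eb.
A fifth above C in this key is G.
Together with the bass C, this spells C minor in root position.

C, Eb, G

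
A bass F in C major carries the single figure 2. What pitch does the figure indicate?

G

Counting 1 letter step above F lands on G; in C major, that letter is G.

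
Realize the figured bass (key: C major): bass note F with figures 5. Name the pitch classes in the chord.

The written figures 5 are shorthand for 5/3: the 3 is implied.
A third above F in this key is A.
A fifth above F in this key is C.
Together with the bass F, this spells F major in root position.

F, A, C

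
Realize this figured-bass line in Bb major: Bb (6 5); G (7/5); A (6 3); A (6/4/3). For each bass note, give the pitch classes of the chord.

Bb, D, F, G | G, Bb, D, F | A, C, F | A, C, D, F

Bb (6/5/3): Bb, D, F, G.
G (7/5/3): G, Bb, D, F.
A (6/3): A, C, F.
A (6/4/3): A, C, D, F.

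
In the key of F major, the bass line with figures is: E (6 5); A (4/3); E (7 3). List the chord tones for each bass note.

E (6/5/3): E, G, Bb, C.
A (6/4/3): A, C, D, F.
E (7/5/3): E, G, Bb, D.

E, G, Bb, C | A, C, D, F | E, G, Bb, D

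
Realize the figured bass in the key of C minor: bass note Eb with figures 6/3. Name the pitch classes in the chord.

Eb, G, C

A third above Eb in this key is G.
A sixth above Eb in this key is C.
Together with the bass Eb, this spells C minor in first inversion.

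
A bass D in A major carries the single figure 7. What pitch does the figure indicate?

Counting 6 letter steps above D lands on C; in A major, that letter is C#.

C#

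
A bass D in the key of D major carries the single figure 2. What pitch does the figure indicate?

E

Counting 1 letter step above D lands on E; in D major, that letter is E.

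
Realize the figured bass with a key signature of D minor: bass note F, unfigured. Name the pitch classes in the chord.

F, A, C

An unfigured bass implies 5/3.
A third above F in this key is A.
A fifth above F in this key is C.
Together with the bass F, this spells F major in root position.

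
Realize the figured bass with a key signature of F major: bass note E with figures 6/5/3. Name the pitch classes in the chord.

A third above E in this key is G.
A fifth above E in this key is Bb.
A sixth above E in this key is C.
Together with the bass E, this spells C dominant seventh in first inversion.

E, G, Bb, C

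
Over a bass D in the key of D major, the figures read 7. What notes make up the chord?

D, F#, A, C#

The written figures 7 are shorthand for 7/5/3: the 5/3 are implied.
A third above D in this key is F#.
A fifth above D in this key is A.
A seventh above D in this key is C#.
Together with the bass D, this spells D major seventh in root position.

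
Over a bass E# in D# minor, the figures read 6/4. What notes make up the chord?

A fourth above E# in this key is A#.
A sixth above E# in this key is C#.
Together with the bass E#, this spells A# minor in second inversion.

E#, A#, C#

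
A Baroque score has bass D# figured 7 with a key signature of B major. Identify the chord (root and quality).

The figures 7 indicate a seventh chord in root position.
In root position the bass is the root, so the root is D#.
The chord tones are D#, F#, A#, C#, giving D# minor seventh.

D# minor seventh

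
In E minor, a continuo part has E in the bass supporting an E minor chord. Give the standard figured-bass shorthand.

no figures

E is the root of E minor, so the chord is in root position.
A triad in root position is figured 5/3, conventionally abbreviated (no figures — root-position triad).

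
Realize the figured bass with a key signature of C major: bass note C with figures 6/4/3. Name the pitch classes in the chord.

C, E, F, A

A third above C in this key is E.
A fourth above C in this key is F.
A sixth above C in this key is A.
Together with the bass C, this spells F major seventh in second inversion.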